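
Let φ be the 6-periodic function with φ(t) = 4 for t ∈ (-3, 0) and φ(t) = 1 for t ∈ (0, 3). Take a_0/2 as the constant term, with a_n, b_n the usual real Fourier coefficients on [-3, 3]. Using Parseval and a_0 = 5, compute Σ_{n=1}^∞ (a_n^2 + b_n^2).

Parseval: a_0^2/2 + Σ_{n≥1} (a_n^2+b_n^2) = 1/3 ∫_{-3}^{3} φ(t)^2 dt = 17.
Subtract a_0^2/2 = 25/2: Σ (a_n^2+b_n^2) = 9/2.

9/2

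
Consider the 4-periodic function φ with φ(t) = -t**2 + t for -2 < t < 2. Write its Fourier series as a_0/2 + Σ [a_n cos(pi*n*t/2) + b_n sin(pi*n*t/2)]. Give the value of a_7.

16/(49*pi**2)

a_7 = 1/2 ∫_{-2}^{2} φ(t) cos(7*pi*t/2) dt.
Integrating by parts twice (tabular method), an antiderivative of (-t**2 + t) cos(7*pi*t/2) is -2*t**2*sin(7*pi*t/2)/(7*pi) + 2*t*sin(7*pi*t/2)/(7*pi) - 8*t*cos(7*pi*t/2)/(49*pi**2) + 16*sin(7*pi*t/2)/(343*pi**3) + 4*cos(7*pi*t/2)/(49*pi**2); evaluating from -2 to 2: ∫_{-2}^{2} (-t**2 + t) cos(7*pi*t/2) dt = (12/(49*pi**2)) - (-20/(49*pi**2)) = 32/(49*pi**2).
Hence a_7 = (1/2)·(32/(49*pi**2)) = 16/(49*pi**2).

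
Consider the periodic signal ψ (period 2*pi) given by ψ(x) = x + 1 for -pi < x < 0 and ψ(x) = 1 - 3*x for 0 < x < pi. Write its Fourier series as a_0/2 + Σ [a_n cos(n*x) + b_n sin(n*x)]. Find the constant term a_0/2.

1 - pi

a_0 = 1/pi ∫_{-pi}^{pi} ψ(x) dx = 1/pi · (2*pi*(1 - pi)) = 2 - 2*pi.
So the constant term a_0/2 = 1 - pi.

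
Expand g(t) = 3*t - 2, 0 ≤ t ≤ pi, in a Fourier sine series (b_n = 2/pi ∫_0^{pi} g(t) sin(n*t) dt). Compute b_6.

-1

b_6 = 2/pi ∫_0^{pi} (3*t - 2) sin(6*t) dt.
Integrating by parts (boundary term plus one more integral), an antiderivative of (3*t - 2) sin(6*t) is -t*cos(6*t)/2 + sin(6*t)/12 + cos(6*t)/3; evaluating from 0 to pi: ∫_{0}^{pi} (3*t - 2) sin(6*t) dt = (1/3 - pi/2) - (1/3) = -pi/2.
Hence b_6 = (2/pi)·(-pi/2) = -1.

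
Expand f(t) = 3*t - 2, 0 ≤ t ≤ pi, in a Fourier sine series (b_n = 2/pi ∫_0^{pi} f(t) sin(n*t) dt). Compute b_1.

6 - 8/pi

b_1 = 2/pi ∫_0^{pi} (3*t - 2) sin(t) dt.
Integrating by parts (boundary term plus one more integral), an antiderivative of (3*t - 2) sin(t) is -3*t*cos(t) + 3*sin(t) + 2*cos(t); evaluating from 0 to pi: ∫_{0}^{pi} (3*t - 2) sin(t) dt = (-2 + 3*pi) - (2) = -4 + 3*pi.
Hence b_1 = (2/pi)·(-4 + 3*pi) = 6 - 8/pi.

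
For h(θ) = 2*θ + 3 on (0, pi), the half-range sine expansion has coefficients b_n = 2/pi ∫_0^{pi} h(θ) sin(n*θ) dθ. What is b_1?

b_1 = 2/pi ∫_0^{pi} (2*θ + 3) sin(θ) dθ.
Integrating by parts (boundary term plus one more integral), an antiderivative of (2*θ + 3) sin(θ) is -2*θ*cos(θ) + 2*sin(θ) - 3*cos(θ); evaluating from 0 to pi: ∫_{0}^{pi} (2*θ + 3) sin(θ) dθ = (3 + 2*pi) - (-3) = 6 + 2*pi.
Hence b_1 = (2/pi)·(6 + 2*pi) = 12/pi + 4.

12/pi + 4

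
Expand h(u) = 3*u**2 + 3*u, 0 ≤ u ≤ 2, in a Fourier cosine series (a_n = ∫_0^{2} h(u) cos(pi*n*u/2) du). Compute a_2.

a_2 = ∫_0^{2} (3*u**2 + 3*u) cos(pi*u) du.
Integrating by parts twice (tabular method), an antiderivative of (3*u**2 + 3*u) cos(pi*u) is 3*u**2*sin(pi*u)/pi + 3*u*sin(pi*u)/pi + 6*u*cos(pi*u)/pi**2 - 6*sin(pi*u)/pi**3 + 3*cos(pi*u)/pi**2; evaluating from 0 to 2: ∫_{0}^{2} (3*u**2 + 3*u) cos(pi*u) du = (15/pi**2) - (3/pi**2) = 12/pi**2.
Hence a_2 = 12/pi**2.

12/pi**2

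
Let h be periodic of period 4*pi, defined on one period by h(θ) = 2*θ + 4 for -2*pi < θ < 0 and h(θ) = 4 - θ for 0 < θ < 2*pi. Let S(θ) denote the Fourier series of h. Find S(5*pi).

θ = 5*pi differs from θ = pi by 1 full period(s), and the series is 4*pi-periodic.
h is continuous at θ = pi with value 4 - pi, so the series converges to 4 - pi there.

4 - pi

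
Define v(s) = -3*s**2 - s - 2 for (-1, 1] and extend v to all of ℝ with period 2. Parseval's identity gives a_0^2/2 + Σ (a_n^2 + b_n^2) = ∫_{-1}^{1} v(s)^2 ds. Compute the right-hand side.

∫_{-1}^{1} v(s)^2 ds = 304/15.

304/15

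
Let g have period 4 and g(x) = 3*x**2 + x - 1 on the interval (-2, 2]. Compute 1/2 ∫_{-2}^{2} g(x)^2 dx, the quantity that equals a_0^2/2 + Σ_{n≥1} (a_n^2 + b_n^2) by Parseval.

694/15

1/2 ∫_{-2}^{2} g(x)^2 dx = 1/2 · (1388/15) = 694/15.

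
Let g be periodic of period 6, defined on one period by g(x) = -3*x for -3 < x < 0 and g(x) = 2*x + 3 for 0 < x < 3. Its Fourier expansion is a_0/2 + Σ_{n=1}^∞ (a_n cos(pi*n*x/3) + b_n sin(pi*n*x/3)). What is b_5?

b_5 = 1/3 ∫_{-3}^{3} g(x) sin(5*pi*x/3) dx.
Split the integral at the breakpoints.
Integrating by parts (boundary term plus one more integral), an antiderivative of (-3*x) sin(5*pi*x/3) is 9*x*cos(5*pi*x/3)/(5*pi) - 27*sin(5*pi*x/3)/(25*pi**2); evaluating from -3 to 0: ∫_{-3}^{0} (-3*x) sin(5*pi*x/3) dx = (0) - (27/(5*pi)) = -27/(5*pi).
Integrating by parts (boundary term plus one more integral), an antiderivative of (2*x + 3) sin(5*pi*x/3) is -6*x*cos(5*pi*x/3)/(5*pi) + 18*sin(5*pi*x/3)/(25*pi**2) - 9*cos(5*pi*x/3)/(5*pi); evaluating from 0 to 3: ∫_{0}^{3} (2*x + 3) sin(5*pi*x/3) dx = (27/(5*pi)) - (-9/(5*pi)) = 36/(5*pi).
Summing the pieces and multiplying by (1/3) gives b_5 = 3/(5*pi).

3/(5*pi)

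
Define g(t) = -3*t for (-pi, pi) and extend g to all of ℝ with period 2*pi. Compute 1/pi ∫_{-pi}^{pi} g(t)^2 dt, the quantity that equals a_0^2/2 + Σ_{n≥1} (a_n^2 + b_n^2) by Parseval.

6*pi**2

1/pi ∫_{-pi}^{pi} g(t)^2 dt = 1/pi · (6*pi**3) = 6*pi**2.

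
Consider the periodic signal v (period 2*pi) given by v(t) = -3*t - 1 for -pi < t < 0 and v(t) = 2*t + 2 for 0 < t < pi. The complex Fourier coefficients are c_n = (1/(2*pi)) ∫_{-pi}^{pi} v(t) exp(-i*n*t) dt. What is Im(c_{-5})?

Since v is real-valued, Im(c_{-5}) = -(1/(2*pi)) ∫_{-pi}^{pi} v(t) sin(-5*t) dt = b_{5}/2.
Split the integral at the breakpoints.
Integrating by parts (boundary term plus one more integral), an antiderivative of (-3*t - 1) sin(-5*t) is -3*t*cos(5*t)/5 + 3*sin(5*t)/25 - cos(5*t)/5; evaluating from -pi to 0: ∫_{-pi}^{0} (-3*t - 1) sin(-5*t) dt = (-1/5) - (1/5 - 3*pi/5) = -2/5 + 3*pi/5.
Integrating by parts (boundary term plus one more integral), an antiderivative of (2*t + 2) sin(-5*t) is 2*t*cos(5*t)/5 - 2*sin(5*t)/25 + 2*cos(5*t)/5; evaluating from 0 to pi: ∫_{0}^{pi} (2*t + 2) sin(-5*t) dt = (-2*pi/5 - 2/5) - (2/5) = -2*pi/5 - 4/5.
So ∫_{-pi}^{pi} v(t) sin(-5*t) dt = -6/5 + pi/5.
Hence Im(c_{-5}) = (-1/(2*pi))·(-6/5 + pi/5) = (6 - pi)/(10*pi).

(6 - pi)/(10*pi)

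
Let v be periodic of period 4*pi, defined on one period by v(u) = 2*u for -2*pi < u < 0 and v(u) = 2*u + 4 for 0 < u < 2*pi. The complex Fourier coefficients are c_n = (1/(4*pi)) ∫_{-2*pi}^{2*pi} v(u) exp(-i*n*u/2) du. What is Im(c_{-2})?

-2

Since v is real-valued, Im(c_{-2}) = -(1/(4*pi)) ∫_{-2*pi}^{2*pi} v(u) sin(-u) du = b_{2}/2.
Split the integral at the breakpoints.
Integrating by parts (boundary term plus one more integral), an antiderivative of (2*u) sin(-u) is 2*u*cos(u) - 2*sin(u); evaluating from -2*pi to 0: ∫_{-2*pi}^{0} (2*u) sin(-u) du = (0) - (-4*pi) = 4*pi.
Integrating by parts (boundary term plus one more integral), an antiderivative of (2*u + 4) sin(-u) is 2*u*cos(u) - 2*sin(u) + 4*cos(u); evaluating from 0 to 2*pi: ∫_{0}^{2*pi} (2*u + 4) sin(-u) du = (4 + 4*pi) - (4) = 4*pi.
So ∫_{-2*pi}^{2*pi} v(u) sin(-u) du = 8*pi.
Hence Im(c_{-2}) = (-1/(4*pi))·(8*pi) = -2.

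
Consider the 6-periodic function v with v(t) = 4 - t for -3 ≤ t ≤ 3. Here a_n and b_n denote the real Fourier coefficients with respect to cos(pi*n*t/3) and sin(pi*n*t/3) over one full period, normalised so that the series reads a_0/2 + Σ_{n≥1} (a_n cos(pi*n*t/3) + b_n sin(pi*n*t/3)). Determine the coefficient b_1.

-6/pi

b_1 = 1/3 ∫_{-3}^{3} v(t) sin(pi*t/3) dt.
Integrating by parts (boundary term plus one more integral), an antiderivative of (4 - t) sin(pi*t/3) is 3*t*cos(pi*t/3)/pi - 9*sin(pi*t/3)/pi**2 - 12*cos(pi*t/3)/pi; evaluating from -3 to 3: ∫_{-3}^{3} (4 - t) sin(pi*t/3) dt = (3/pi) - (21/pi) = -18/pi.
Hence b_1 = (1/3)·(-18/pi) = -6/pi.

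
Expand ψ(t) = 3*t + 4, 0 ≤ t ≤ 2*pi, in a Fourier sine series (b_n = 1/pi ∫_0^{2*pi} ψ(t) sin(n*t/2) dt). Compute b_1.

16/pi + 12

b_1 = 1/pi ∫_0^{2*pi} (3*t + 4) sin(t/2) dt.
Integrating by parts (boundary term plus one more integral), an antiderivative of (3*t + 4) sin(t/2) is -6*t*cos(t/2) + 12*sin(t/2) - 8*cos(t/2); evaluating from 0 to 2*pi: ∫_{0}^{2*pi} (3*t + 4) sin(t/2) dt = (8 + 12*pi) - (-8) = 16 + 12*pi.
Hence b_1 = (1/pi)·(16 + 12*pi) = 16/pi + 12.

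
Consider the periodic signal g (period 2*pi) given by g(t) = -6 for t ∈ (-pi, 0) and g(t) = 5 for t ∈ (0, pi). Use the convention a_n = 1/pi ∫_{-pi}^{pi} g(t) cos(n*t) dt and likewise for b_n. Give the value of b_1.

b_1 = 1/pi ∫_{-pi}^{pi} g(t) sin(t) dt.
Split the integral at the breakpoints.
Directly, an antiderivative of (-6) sin(t) is 6*cos(t); evaluating from -pi to 0: ∫_{-pi}^{0} (-6) sin(t) dt = (6) - (-6) = 12.
Directly, an antiderivative of (5) sin(t) is -5*cos(t); evaluating from 0 to pi: ∫_{0}^{pi} (5) sin(t) dt = (5) - (-5) = 10.
Summing the pieces and multiplying by (1/pi) gives b_1 = 22/pi.

22/pi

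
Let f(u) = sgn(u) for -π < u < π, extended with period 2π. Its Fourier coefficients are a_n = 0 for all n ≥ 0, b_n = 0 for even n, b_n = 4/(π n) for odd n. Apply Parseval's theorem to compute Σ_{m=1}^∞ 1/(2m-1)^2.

pi**2/8

Parseval: Σ b_n^2 = (1/π) ∫_{-π}^{π} f(u)^2 du = 2.
Only odd n contribute, with b_n^2 = 16/(π^2 n^2), so Σ_{m≥1} 1/(2m-1)^2 = π^2·(2)/16 = pi**2/8.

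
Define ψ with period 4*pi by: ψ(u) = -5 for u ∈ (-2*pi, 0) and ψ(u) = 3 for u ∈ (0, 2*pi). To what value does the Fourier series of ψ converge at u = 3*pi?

u = 3*pi differs from u = -pi by 1 full period(s), and the series is 4*pi-periodic.
ψ is continuous at u = -pi with value -5, so the series converges to -5 there.

-5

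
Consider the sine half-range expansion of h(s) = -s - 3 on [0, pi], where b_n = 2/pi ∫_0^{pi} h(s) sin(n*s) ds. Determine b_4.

1/2

b_4 = 2/pi ∫_0^{pi} (-s - 3) sin(4*s) ds.
Integrating by parts (boundary term plus one more integral), an antiderivative of (-s - 3) sin(4*s) is s*cos(4*s)/4 - sin(4*s)/16 + 3*cos(4*s)/4; evaluating from 0 to pi: ∫_{0}^{pi} (-s - 3) sin(4*s) ds = (3/4 + pi/4) - (3/4) = pi/4.
Hence b_4 = (2/pi)·(pi/4) = 1/2.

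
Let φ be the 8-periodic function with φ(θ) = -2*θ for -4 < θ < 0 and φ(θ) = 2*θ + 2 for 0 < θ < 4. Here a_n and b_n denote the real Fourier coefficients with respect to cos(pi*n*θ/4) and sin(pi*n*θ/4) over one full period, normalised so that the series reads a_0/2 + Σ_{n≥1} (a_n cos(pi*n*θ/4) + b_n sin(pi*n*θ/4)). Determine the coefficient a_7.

a_7 = 1/4 ∫_{-4}^{4} φ(θ) cos(7*pi*θ/4) dθ.
Split the integral at the breakpoints.
Integrating by parts (boundary term plus one more integral), an antiderivative of (-2*θ) cos(7*pi*θ/4) is -8*θ*sin(7*pi*θ/4)/(7*pi) - 32*cos(7*pi*θ/4)/(49*pi**2); evaluating from -4 to 0: ∫_{-4}^{0} (-2*θ) cos(7*pi*θ/4) dθ = (-32/(49*pi**2)) - (32/(49*pi**2)) = -64/(49*pi**2).
Integrating by parts (boundary term plus one more integral), an antiderivative of (2*θ + 2) cos(7*pi*θ/4) is 8*θ*sin(7*pi*θ/4)/(7*pi) + 8*sin(7*pi*θ/4)/(7*pi) + 32*cos(7*pi*θ/4)/(49*pi**2); evaluating from 0 to 4: ∫_{0}^{4} (2*θ + 2) cos(7*pi*θ/4) dθ = (-32/(49*pi**2)) - (32/(49*pi**2)) = -64/(49*pi**2).
Summing the pieces and multiplying by (1/4) gives a_7 = -32/(49*pi**2).

-32/(49*pi**2)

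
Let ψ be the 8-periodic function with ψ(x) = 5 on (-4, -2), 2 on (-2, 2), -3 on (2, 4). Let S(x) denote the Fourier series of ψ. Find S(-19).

5

x = -19 differs from x = -3 by -2 full period(s), and the series is 8-periodic.
ψ is continuous at x = -3 with value 5, so the series converges to 5 there.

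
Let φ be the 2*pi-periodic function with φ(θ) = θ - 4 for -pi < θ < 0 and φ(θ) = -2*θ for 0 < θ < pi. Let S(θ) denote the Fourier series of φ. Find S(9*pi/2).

-pi

θ = 9*pi/2 differs from θ = pi/2 by 2 full period(s), and the series is 2*pi-periodic.
φ is continuous at θ = pi/2 with value -pi, so the series converges to -pi there.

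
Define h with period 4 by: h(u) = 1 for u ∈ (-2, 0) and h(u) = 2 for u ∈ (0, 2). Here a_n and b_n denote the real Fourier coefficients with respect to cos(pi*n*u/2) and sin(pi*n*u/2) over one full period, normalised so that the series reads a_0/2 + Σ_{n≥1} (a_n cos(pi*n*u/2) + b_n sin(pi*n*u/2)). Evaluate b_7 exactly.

2/(7*pi)

b_7 = 1/2 ∫_{-2}^{2} h(u) sin(7*pi*u/2) du.
Split the integral at the breakpoints.
Directly, an antiderivative of (1) sin(7*pi*u/2) is -2*cos(7*pi*u/2)/(7*pi); evaluating from -2 to 0: ∫_{-2}^{0} (1) sin(7*pi*u/2) du = (-2/(7*pi)) - (2/(7*pi)) = -4/(7*pi).
Directly, an antiderivative of (2) sin(7*pi*u/2) is -4*cos(7*pi*u/2)/(7*pi); evaluating from 0 to 2: ∫_{0}^{2} (2) sin(7*pi*u/2) du = (4/(7*pi)) - (-4/(7*pi)) = 8/(7*pi).
Summing the pieces and multiplying by (1/2) gives b_7 = 2/(7*pi).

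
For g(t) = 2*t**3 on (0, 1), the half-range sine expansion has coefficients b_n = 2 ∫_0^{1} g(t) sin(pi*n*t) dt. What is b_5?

b_5 = 2 ∫_0^{1} (2*t**3) sin(5*pi*t) dt.
Integrating by parts three times (tabular method), an antiderivative of (2*t**3) sin(5*pi*t) is -2*t**3*cos(5*pi*t)/(5*pi) + 6*t**2*sin(5*pi*t)/(25*pi**2) + 12*t*cos(5*pi*t)/(125*pi**3) - 12*sin(5*pi*t)/(625*pi**4); evaluating from 0 to 1: ∫_{0}^{1} (2*t**3) sin(5*pi*t) dt = (2*(-6 + 25*pi**2)/(125*pi**3)) - (0) = 2*(-6 + 25*pi**2)/(125*pi**3).
Hence b_5 = 2·(2*(-6 + 25*pi**2)/(125*pi**3)) = 4*(-6 + 25*pi**2)/(125*pi**3).

4*(-6 + 25*pi**2)/(125*pi**3)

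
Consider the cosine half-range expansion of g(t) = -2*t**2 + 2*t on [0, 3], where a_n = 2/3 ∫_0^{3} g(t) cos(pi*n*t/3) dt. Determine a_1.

48/pi**2

a_1 = 2/3 ∫_0^{3} (-2*t**2 + 2*t) cos(pi*t/3) dt.
Integrating by parts twice (tabular method), an antiderivative of (-2*t**2 + 2*t) cos(pi*t/3) is -6*t**2*sin(pi*t/3)/pi + 6*t*sin(pi*t/3)/pi - 36*t*cos(pi*t/3)/pi**2 + 108*sin(pi*t/3)/pi**3 + 18*cos(pi*t/3)/pi**2; evaluating from 0 to 3: ∫_{0}^{3} (-2*t**2 + 2*t) cos(pi*t/3) dt = (90/pi**2) - (18/pi**2) = 72/pi**2.
Hence a_1 = (2/3)·(72/pi**2) = 48/pi**2.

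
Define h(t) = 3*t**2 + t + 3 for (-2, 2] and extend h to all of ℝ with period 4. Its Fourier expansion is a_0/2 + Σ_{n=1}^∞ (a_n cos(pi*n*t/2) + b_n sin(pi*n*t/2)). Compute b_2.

-2/pi

b_2 = 1/2 ∫_{-2}^{2} h(t) sin(pi*t) dt.
Integrating by parts twice (tabular method), an antiderivative of (3*t**2 + t + 3) sin(pi*t) is -3*t**2*cos(pi*t)/pi + 6*t*sin(pi*t)/pi**2 - t*cos(pi*t)/pi + sin(pi*t)/pi**2 - 3*cos(pi*t)/pi + 6*cos(pi*t)/pi**3; evaluating from -2 to 2: ∫_{-2}^{2} (3*t**2 + t + 3) sin(pi*t) dt = (-17/pi + 6/pi**3) - (-13/pi + 6/pi**3) = -4/pi.
Hence b_2 = (1/2)·(-4/pi) = -2/pi.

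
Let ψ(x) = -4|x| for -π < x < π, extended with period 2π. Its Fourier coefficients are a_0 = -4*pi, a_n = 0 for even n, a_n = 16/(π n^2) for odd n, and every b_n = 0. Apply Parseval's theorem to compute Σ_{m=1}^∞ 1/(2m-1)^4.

pi**4/96

Parseval: a_0^2/2 + Σ a_n^2 = (1/π) ∫_{-π}^{π} ψ(x)^2 dx = 32*pi**2/3.
Subtract a_0^2/2 = 8*pi**2: Σ a_n^2 = 8*pi**2/3.
Only odd n contribute, with a_n^2 = 256/(π^2 n^4), so Σ_{m≥1} 1/(2m-1)^4 = π^2·(8*pi**2/3)/256 = pi**4/96.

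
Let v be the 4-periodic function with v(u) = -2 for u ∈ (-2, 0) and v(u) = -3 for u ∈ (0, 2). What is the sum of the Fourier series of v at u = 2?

-5/2

At u = 2 the one-sided limits are v(2^-) = -3 and v(2^+) = -2.
By Dirichlet's theorem the series converges to their average, [(-3) + (-2)]/2 = -5/2.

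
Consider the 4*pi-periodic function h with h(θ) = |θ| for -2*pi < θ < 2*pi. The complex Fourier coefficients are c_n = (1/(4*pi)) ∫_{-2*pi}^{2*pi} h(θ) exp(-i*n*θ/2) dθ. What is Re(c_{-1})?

-4/pi

Since h is real-valued, Re(c_{-1}) = (1/(4*pi)) ∫_{-2*pi}^{2*pi} h(θ) cos(-θ/2) dθ = a_{1}/2.
h is even and cos(-θ/2) is even, so the integrand is even: ∫_{-2*pi}^{2*pi} h(θ) cos(-θ/2) dθ = 2∫_0^{2*pi} h(θ) cos(-θ/2) dθ.
Integrating by parts (boundary term plus one more integral), an antiderivative of (θ) cos(-θ/2) is 2*θ*sin(θ/2) + 4*cos(θ/2); evaluating from 0 to 2*pi: ∫_{0}^{2*pi} (θ) cos(-θ/2) dθ = (-4) - (4) = -8.
So ∫_{-2*pi}^{2*pi} h(θ) cos(-θ/2) dθ = -16.
Hence Re(c_{-1}) = (1/(4*pi))·(-16) = -4/pi.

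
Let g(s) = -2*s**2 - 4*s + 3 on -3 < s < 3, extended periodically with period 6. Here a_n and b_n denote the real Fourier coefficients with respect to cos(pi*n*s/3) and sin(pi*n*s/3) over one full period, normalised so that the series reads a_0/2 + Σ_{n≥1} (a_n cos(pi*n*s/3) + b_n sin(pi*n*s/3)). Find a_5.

72/(25*pi**2)

a_5 = 1/3 ∫_{-3}^{3} g(s) cos(5*pi*s/3) ds.
Integrating by parts twice (tabular method), an antiderivative of (-2*s**2 - 4*s + 3) cos(5*pi*s/3) is -6*s**2*sin(5*pi*s/3)/(5*pi) - 12*s*sin(5*pi*s/3)/(5*pi) - 36*s*cos(5*pi*s/3)/(25*pi**2) + 108*sin(5*pi*s/3)/(125*pi**3) + 9*sin(5*pi*s/3)/(5*pi) - 36*cos(5*pi*s/3)/(25*pi**2); evaluating from -3 to 3: ∫_{-3}^{3} (-2*s**2 - 4*s + 3) cos(5*pi*s/3) ds = (144/(25*pi**2)) - (-72/(25*pi**2)) = 216/(25*pi**2).
Hence a_5 = (1/3)·(216/(25*pi**2)) = 72/(25*pi**2).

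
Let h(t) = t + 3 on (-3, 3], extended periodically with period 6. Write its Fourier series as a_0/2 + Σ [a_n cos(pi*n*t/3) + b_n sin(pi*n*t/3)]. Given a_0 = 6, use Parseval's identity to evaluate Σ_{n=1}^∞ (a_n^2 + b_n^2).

6

Parseval: a_0^2/2 + Σ_{n≥1} (a_n^2+b_n^2) = 1/3 ∫_{-3}^{3} h(t)^2 dt = 24.
Subtract a_0^2/2 = 18: Σ (a_n^2+b_n^2) = 6.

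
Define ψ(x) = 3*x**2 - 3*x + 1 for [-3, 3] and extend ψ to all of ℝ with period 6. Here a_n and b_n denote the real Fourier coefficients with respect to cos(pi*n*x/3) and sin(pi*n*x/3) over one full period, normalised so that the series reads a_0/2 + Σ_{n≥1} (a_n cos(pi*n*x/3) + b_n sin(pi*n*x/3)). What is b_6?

3/pi

b_6 = 1/3 ∫_{-3}^{3} ψ(x) sin(2*pi*x) dx.
Integrating by parts twice (tabular method), an antiderivative of (3*x**2 - 3*x + 1) sin(2*pi*x) is -3*x**2*cos(2*pi*x)/(2*pi) + 3*x*sin(2*pi*x)/(2*pi**2) + 3*x*cos(2*pi*x)/(2*pi) - 3*sin(2*pi*x)/(4*pi**2) - cos(2*pi*x)/(2*pi) + 3*cos(2*pi*x)/(4*pi**3); evaluating from -3 to 3: ∫_{-3}^{3} (3*x**2 - 3*x + 1) sin(2*pi*x) dx = ((3 - 38*pi**2)/(4*pi**3)) - ((3 - 74*pi**2)/(4*pi**3)) = 9/pi.
Hence b_6 = (1/3)·(9/pi) = 3/pi.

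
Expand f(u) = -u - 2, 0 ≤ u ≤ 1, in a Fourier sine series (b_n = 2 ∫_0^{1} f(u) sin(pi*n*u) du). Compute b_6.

b_6 = 2 ∫_0^{1} (-u - 2) sin(6*pi*u) du.
Integrating by parts (boundary term plus one more integral), an antiderivative of (-u - 2) sin(6*pi*u) is u*cos(6*pi*u)/(6*pi) - sin(6*pi*u)/(36*pi**2) + cos(6*pi*u)/(3*pi); evaluating from 0 to 1: ∫_{0}^{1} (-u - 2) sin(6*pi*u) du = (1/(2*pi)) - (1/(3*pi)) = 1/(6*pi).
Hence b_6 = 2·(1/(6*pi)) = 1/(3*pi).

1/(3*pi)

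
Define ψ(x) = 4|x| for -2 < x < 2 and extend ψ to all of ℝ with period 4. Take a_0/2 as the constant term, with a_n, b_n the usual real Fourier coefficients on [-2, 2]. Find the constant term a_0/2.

a_0 = 1/2 ∫_{-2}^{2} ψ(x) dx = 1/2 · (16) = 8.
So the constant term a_0/2 = 4.

4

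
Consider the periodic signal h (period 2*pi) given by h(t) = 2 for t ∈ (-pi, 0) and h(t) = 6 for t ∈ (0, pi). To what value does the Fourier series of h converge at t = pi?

4

At t = pi the one-sided limits are h(pi^-) = 6 and h(pi^+) = 2.
By Dirichlet's theorem the series converges to their average, [(6) + (2)]/2 = 4.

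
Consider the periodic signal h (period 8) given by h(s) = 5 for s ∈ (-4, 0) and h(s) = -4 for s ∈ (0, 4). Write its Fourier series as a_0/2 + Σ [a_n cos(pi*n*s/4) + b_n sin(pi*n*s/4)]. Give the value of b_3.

-6/pi

b_3 = 1/4 ∫_{-4}^{4} h(s) sin(3*pi*s/4) ds.
Split the integral at the breakpoints.
Directly, an antiderivative of (5) sin(3*pi*s/4) is -20*cos(3*pi*s/4)/(3*pi); evaluating from -4 to 0: ∫_{-4}^{0} (5) sin(3*pi*s/4) ds = (-20/(3*pi)) - (20/(3*pi)) = -40/(3*pi).
Directly, an antiderivative of (-4) sin(3*pi*s/4) is 16*cos(3*pi*s/4)/(3*pi); evaluating from 0 to 4: ∫_{0}^{4} (-4) sin(3*pi*s/4) ds = (-16/(3*pi)) - (16/(3*pi)) = -32/(3*pi).
Summing the pieces and multiplying by (1/4) gives b_3 = -6/pi.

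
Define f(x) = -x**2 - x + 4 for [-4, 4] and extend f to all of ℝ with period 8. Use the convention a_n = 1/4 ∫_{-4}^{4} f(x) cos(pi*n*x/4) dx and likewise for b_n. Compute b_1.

-8/pi

b_1 = 1/4 ∫_{-4}^{4} f(x) sin(pi*x/4) dx.
Integrating by parts twice (tabular method), an antiderivative of (-x**2 - x + 4) sin(pi*x/4) is 4*x**2*cos(pi*x/4)/pi - 32*x*sin(pi*x/4)/pi**2 + 4*x*cos(pi*x/4)/pi - 16*sin(pi*x/4)/pi**2 - 16*cos(pi*x/4)/pi - 128*cos(pi*x/4)/pi**3; evaluating from -4 to 4: ∫_{-4}^{4} (-x**2 - x + 4) sin(pi*x/4) dx = (-64/pi + 128/pi**3) - (-32/pi + 128/pi**3) = -32/pi.
Hence b_1 = (1/4)·(-32/pi) = -8/pi.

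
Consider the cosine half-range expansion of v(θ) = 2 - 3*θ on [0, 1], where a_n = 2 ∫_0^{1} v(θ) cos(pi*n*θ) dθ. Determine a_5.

12/(25*pi**2)

a_5 = 2 ∫_0^{1} (2 - 3*θ) cos(5*pi*θ) dθ.
Integrating by parts (boundary term plus one more integral), an antiderivative of (2 - 3*θ) cos(5*pi*θ) is -3*θ*sin(5*pi*θ)/(5*pi) + 2*sin(5*pi*θ)/(5*pi) - 3*cos(5*pi*θ)/(25*pi**2); evaluating from 0 to 1: ∫_{0}^{1} (2 - 3*θ) cos(5*pi*θ) dθ = (3/(25*pi**2)) - (-3/(25*pi**2)) = 6/(25*pi**2).
Hence a_5 = 2·(6/(25*pi**2)) = 12/(25*pi**2).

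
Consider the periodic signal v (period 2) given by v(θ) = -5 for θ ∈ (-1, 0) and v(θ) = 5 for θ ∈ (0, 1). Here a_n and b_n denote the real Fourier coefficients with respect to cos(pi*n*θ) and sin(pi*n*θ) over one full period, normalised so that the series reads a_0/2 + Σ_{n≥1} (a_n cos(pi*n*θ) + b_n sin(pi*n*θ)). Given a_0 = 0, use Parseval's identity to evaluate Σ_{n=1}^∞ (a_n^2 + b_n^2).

50

Parseval: a_0^2/2 + Σ_{n≥1} (a_n^2+b_n^2) = ∫_{-1}^{1} v(θ)^2 dθ = 50.
Subtract a_0^2/2 = 0: Σ (a_n^2+b_n^2) = 50.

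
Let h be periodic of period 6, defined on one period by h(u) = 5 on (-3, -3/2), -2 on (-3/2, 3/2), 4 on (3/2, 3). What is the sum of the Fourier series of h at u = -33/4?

u = -33/4 differs from u = -9/4 by -1 full period(s), and the series is 6-periodic.
h is continuous at u = -9/4 with value 5, so the series converges to 5 there.

5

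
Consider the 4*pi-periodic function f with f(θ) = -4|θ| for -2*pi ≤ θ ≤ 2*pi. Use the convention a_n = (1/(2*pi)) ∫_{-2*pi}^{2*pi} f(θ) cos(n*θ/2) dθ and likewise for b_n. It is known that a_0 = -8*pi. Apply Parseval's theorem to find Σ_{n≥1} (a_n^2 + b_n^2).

Parseval: a_0^2/2 + Σ_{n≥1} (a_n^2+b_n^2) = (1/(2*pi)) ∫_{-2*pi}^{2*pi} f(θ)^2 dθ = 128*pi**2/3.
Subtract a_0^2/2 = 32*pi**2: Σ (a_n^2+b_n^2) = 32*pi**2/3.

32*pi**2/3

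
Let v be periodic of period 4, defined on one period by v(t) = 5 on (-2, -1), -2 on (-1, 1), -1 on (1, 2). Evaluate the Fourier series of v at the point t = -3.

-3/2

t = -3 differs from t = 1 by -1 full period(s), and the series is 4-periodic.
At t = 1 the one-sided limits are v(1^-) = -2 and v(1^+) = -1.
By Dirichlet's theorem the series converges to their average, [(-2) + (-1)]/2 = -3/2.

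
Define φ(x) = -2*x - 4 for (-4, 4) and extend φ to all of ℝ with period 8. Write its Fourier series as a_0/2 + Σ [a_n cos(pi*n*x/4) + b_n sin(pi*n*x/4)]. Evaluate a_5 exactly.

0

a_5 = 1/4 ∫_{-4}^{4} φ(x) cos(5*pi*x/4) dx.
Integrating by parts (boundary term plus one more integral), an antiderivative of (-2*x - 4) cos(5*pi*x/4) is -8*x*sin(5*pi*x/4)/(5*pi) - 16*sin(5*pi*x/4)/(5*pi) - 32*cos(5*pi*x/4)/(25*pi**2); evaluating from -4 to 4: ∫_{-4}^{4} (-2*x - 4) cos(5*pi*x/4) dx = (32/(25*pi**2)) - (32/(25*pi**2)) = 0.
Hence a_5 = (1/4)·(0) = 0.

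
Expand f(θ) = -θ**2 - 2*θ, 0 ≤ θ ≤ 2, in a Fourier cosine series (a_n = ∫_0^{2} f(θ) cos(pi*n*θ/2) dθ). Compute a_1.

32/pi**2

a_1 = ∫_0^{2} (-θ**2 - 2*θ) cos(pi*θ/2) dθ.
Integrating by parts twice (tabular method), an antiderivative of (-θ**2 - 2*θ) cos(pi*θ/2) is -2*θ**2*sin(pi*θ/2)/pi - 4*θ*sin(pi*θ/2)/pi - 8*θ*cos(pi*θ/2)/pi**2 + 16*sin(pi*θ/2)/pi**3 - 8*cos(pi*θ/2)/pi**2; evaluating from 0 to 2: ∫_{0}^{2} (-θ**2 - 2*θ) cos(pi*θ/2) dθ = (24/pi**2) - (-8/pi**2) = 32/pi**2.
Hence a_1 = 32/pi**2.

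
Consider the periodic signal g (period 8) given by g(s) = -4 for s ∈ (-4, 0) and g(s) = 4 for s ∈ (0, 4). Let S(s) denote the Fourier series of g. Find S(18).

s = 18 differs from s = 2 by 2 full period(s), and the series is 8-periodic.
g is continuous at s = 2 with value 4, so the series converges to 4 there.

4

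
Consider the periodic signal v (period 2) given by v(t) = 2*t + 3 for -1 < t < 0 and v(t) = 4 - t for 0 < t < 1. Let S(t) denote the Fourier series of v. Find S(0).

7/2

At t = 0 the one-sided limits are v(0^-) = 3 and v(0^+) = 4.
By Dirichlet's theorem the series converges to their average, [(3) + (4)]/2 = 7/2.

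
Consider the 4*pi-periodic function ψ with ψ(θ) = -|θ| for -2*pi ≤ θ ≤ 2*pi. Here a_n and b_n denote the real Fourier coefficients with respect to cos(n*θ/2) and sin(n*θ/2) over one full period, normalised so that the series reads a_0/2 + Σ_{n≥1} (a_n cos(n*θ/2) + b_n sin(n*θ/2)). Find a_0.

-2*pi

a_0 = (1/(2*pi)) ∫_{-2*pi}^{2*pi} ψ(θ) dθ = (1/(2*pi)) · (-4*pi**2) = -2*pi.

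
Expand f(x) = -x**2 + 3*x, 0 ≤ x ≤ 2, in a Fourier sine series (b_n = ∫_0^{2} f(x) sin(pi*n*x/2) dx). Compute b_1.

b_1 = ∫_0^{2} (-x**2 + 3*x) sin(pi*x/2) dx.
Integrating by parts twice (tabular method), an antiderivative of (-x**2 + 3*x) sin(pi*x/2) is 2*x**2*cos(pi*x/2)/pi - 8*x*sin(pi*x/2)/pi**2 - 6*x*cos(pi*x/2)/pi + 12*sin(pi*x/2)/pi**2 - 16*cos(pi*x/2)/pi**3; evaluating from 0 to 2: ∫_{0}^{2} (-x**2 + 3*x) sin(pi*x/2) dx = (16/pi**3 + 4/pi) - (-16/pi**3) = 32/pi**3 + 4/pi.
Hence b_1 = 32/pi**3 + 4/pi.

32/pi**3 + 4/pi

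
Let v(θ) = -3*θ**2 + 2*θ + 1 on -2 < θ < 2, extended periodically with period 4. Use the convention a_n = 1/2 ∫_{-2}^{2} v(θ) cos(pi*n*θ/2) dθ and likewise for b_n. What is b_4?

-2/pi

b_4 = 1/2 ∫_{-2}^{2} v(θ) sin(2*pi*θ) dθ.
Integrating by parts twice (tabular method), an antiderivative of (-3*θ**2 + 2*θ + 1) sin(2*pi*θ) is 3*θ**2*cos(2*pi*θ)/(2*pi) - 3*θ*sin(2*pi*θ)/(2*pi**2) - θ*cos(2*pi*θ)/pi + sin(2*pi*θ)/(2*pi**2) - cos(2*pi*θ)/(2*pi) - 3*cos(2*pi*θ)/(4*pi**3); evaluating from -2 to 2: ∫_{-2}^{2} (-3*θ**2 + 2*θ + 1) sin(2*pi*θ) dθ = ((-3 + 14*pi**2)/(4*pi**3)) - (3*(-1 + 10*pi**2)/(4*pi**3)) = -4/pi.
Hence b_4 = (1/2)·(-4/pi) = -2/pi.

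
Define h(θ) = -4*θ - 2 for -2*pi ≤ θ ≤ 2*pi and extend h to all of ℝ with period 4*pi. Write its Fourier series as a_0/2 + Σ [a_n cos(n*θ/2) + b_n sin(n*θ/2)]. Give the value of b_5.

b_5 = (1/(2*pi)) ∫_{-2*pi}^{2*pi} h(θ) sin(5*θ/2) dθ.
Integrating by parts (boundary term plus one more integral), an antiderivative of (-4*θ - 2) sin(5*θ/2) is 8*θ*cos(5*θ/2)/5 - 16*sin(5*θ/2)/25 + 4*cos(5*θ/2)/5; evaluating from -2*pi to 2*pi: ∫_{-2*pi}^{2*pi} (-4*θ - 2) sin(5*θ/2) dθ = (-16*pi/5 - 4/5) - (-4/5 + 16*pi/5) = -32*pi/5.
Hence b_5 = (1/(2*pi))·(-32*pi/5) = -16/5.

-16/5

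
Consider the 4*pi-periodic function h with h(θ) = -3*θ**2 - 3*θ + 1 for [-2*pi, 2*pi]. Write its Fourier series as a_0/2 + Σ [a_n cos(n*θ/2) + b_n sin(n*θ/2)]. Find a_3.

a_3 = (1/(2*pi)) ∫_{-2*pi}^{2*pi} h(θ) cos(3*θ/2) dθ.
Integrating by parts twice (tabular method), an antiderivative of (-3*θ**2 - 3*θ + 1) cos(3*θ/2) is -2*θ**2*sin(3*θ/2) - 2*θ*sin(3*θ/2) - 8*θ*cos(3*θ/2)/3 + 22*sin(3*θ/2)/9 - 4*cos(3*θ/2)/3; evaluating from -2*pi to 2*pi: ∫_{-2*pi}^{2*pi} (-3*θ**2 - 3*θ + 1) cos(3*θ/2) dθ = (4/3 + 16*pi/3) - (4/3 - 16*pi/3) = 32*pi/3.
Hence a_3 = (1/(2*pi))·(32*pi/3) = 16/3.

16/3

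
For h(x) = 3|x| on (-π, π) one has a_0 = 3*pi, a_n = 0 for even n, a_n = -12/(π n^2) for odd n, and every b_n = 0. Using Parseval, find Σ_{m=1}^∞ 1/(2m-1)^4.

pi**4/96

Parseval: a_0^2/2 + Σ a_n^2 = (1/π) ∫_{-π}^{π} h(x)^2 dx = 6*pi**2.
Subtract a_0^2/2 = 9*pi**2/2: Σ a_n^2 = 3*pi**2/2.
Only odd n contribute, with a_n^2 = 144/(π^2 n^4), so Σ_{m≥1} 1/(2m-1)^4 = π^2·(3*pi**2/2)/144 = pi**4/96.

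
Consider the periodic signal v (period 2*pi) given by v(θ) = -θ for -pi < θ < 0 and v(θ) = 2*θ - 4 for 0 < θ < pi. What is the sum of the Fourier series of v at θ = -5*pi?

-2 + 3*pi/2

θ = -5*pi differs from θ = -pi by -2 full period(s), and the series is 2*pi-periodic.
At θ = -pi the one-sided limits are v(-pi^-) = -4 + 2*pi and v(-pi^+) = pi.
By Dirichlet's theorem the series converges to their average, [(-4 + 2*pi) + (pi)]/2 = -2 + 3*pi/2.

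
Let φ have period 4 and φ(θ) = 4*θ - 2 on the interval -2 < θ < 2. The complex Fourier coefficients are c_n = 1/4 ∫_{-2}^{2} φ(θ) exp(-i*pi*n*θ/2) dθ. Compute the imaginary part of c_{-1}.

8/pi

Since φ is real-valued, Im(c_{-1}) = -1/4 ∫_{-2}^{2} φ(θ) sin(-pi*θ/2) dθ = b_{1}/2.
Integrating by parts (boundary term plus one more integral), an antiderivative of (4*θ - 2) sin(-pi*θ/2) is 8*θ*cos(pi*θ/2)/pi - 16*sin(pi*θ/2)/pi**2 - 4*cos(pi*θ/2)/pi; evaluating from -2 to 2: ∫_{-2}^{2} (4*θ - 2) sin(-pi*θ/2) dθ = (-12/pi) - (20/pi) = -32/pi.
Hence Im(c_{-1}) = (-1/4)·(-32/pi) = 8/pi.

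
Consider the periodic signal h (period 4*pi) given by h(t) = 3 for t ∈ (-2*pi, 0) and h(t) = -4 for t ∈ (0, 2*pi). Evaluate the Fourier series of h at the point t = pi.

-4

h is continuous at t = pi with value -4, so the series converges to -4 there.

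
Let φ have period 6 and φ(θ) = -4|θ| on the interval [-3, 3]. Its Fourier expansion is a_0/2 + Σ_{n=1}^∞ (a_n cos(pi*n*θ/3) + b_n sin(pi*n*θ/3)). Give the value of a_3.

a_3 = 1/3 ∫_{-3}^{3} φ(θ) cos(pi*θ) dθ.
φ is even and cos(pi*θ) is even, so the integrand is even and a_3 = 2/3 ∫_0^{3} φ(θ) cos(pi*θ) dθ.
Integrating by parts (boundary term plus one more integral), an antiderivative of (-4*θ) cos(pi*θ) is -4*θ*sin(pi*θ)/pi - 4*cos(pi*θ)/pi**2; evaluating from 0 to 3: ∫_{0}^{3} (-4*θ) cos(pi*θ) dθ = (4/pi**2) - (-4/pi**2) = 8/pi**2.
Hence a_3 = (2/3)·(8/pi**2) = 16/(3*pi**2).

16/(3*pi**2)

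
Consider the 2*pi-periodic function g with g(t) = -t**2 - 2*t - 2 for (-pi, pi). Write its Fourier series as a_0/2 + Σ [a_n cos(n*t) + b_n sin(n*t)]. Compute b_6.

b_6 = 1/pi ∫_{-pi}^{pi} g(t) sin(6*t) dt.
Integrating by parts twice (tabular method), an antiderivative of (-t**2 - 2*t - 2) sin(6*t) is t**2*cos(6*t)/6 - t*sin(6*t)/18 + t*cos(6*t)/3 - sin(6*t)/18 + 35*cos(6*t)/108; evaluating from -pi to pi: ∫_{-pi}^{pi} (-t**2 - 2*t - 2) sin(6*t) dt = (35/108 + pi/3 + pi**2/6) - (-pi/3 + 35/108 + pi**2/6) = 2*pi/3.
Hence b_6 = (1/pi)·(2*pi/3) = 2/3.

2/3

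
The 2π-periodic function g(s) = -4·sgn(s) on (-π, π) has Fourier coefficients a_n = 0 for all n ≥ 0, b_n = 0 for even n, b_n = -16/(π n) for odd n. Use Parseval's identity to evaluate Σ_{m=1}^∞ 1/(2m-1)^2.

pi**2/8

Parseval: Σ b_n^2 = (1/π) ∫_{-π}^{π} g(s)^2 ds = 32.
Only odd n contribute, with b_n^2 = 256/(π^2 n^2), so Σ_{m≥1} 1/(2m-1)^2 = π^2·(32)/256 = pi**2/8.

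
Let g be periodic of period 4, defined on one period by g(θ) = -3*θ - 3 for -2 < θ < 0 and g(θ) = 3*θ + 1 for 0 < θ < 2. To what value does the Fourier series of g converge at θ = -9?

θ = -9 differs from θ = -1 by -2 full period(s), and the series is 4-periodic.
g is continuous at θ = -1 with value 0, so the series converges to 0 there.

0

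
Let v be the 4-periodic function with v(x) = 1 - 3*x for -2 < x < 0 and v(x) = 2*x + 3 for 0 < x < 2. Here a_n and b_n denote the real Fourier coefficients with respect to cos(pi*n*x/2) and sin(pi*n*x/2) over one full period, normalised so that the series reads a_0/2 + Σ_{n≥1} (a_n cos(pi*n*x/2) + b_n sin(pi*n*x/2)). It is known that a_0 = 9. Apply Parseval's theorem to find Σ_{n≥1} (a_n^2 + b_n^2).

Parseval: a_0^2/2 + Σ_{n≥1} (a_n^2+b_n^2) = 1/2 ∫_{-2}^{2} v(x)^2 dx = 136/3.
Subtract a_0^2/2 = 81/2: Σ (a_n^2+b_n^2) = 29/6.

29/6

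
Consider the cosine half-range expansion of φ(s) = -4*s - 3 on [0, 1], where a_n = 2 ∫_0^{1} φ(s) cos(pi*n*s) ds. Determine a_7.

a_7 = 2 ∫_0^{1} (-4*s - 3) cos(7*pi*s) ds.
Integrating by parts (boundary term plus one more integral), an antiderivative of (-4*s - 3) cos(7*pi*s) is -4*s*sin(7*pi*s)/(7*pi) - 3*sin(7*pi*s)/(7*pi) - 4*cos(7*pi*s)/(49*pi**2); evaluating from 0 to 1: ∫_{0}^{1} (-4*s - 3) cos(7*pi*s) ds = (4/(49*pi**2)) - (-4/(49*pi**2)) = 8/(49*pi**2).
Hence a_7 = 2·(8/(49*pi**2)) = 16/(49*pi**2).

16/(49*pi**2)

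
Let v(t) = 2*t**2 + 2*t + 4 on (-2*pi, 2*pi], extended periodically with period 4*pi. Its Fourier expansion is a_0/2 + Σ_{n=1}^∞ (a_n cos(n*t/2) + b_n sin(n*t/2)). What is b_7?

b_7 = (1/(2*pi)) ∫_{-2*pi}^{2*pi} v(t) sin(7*t/2) dt.
Integrating by parts twice (tabular method), an antiderivative of (2*t**2 + 2*t + 4) sin(7*t/2) is -4*t**2*cos(7*t/2)/7 + 16*t*sin(7*t/2)/49 - 4*t*cos(7*t/2)/7 + 8*sin(7*t/2)/49 - 360*cos(7*t/2)/343; evaluating from -2*pi to 2*pi: ∫_{-2*pi}^{2*pi} (2*t**2 + 2*t + 4) sin(7*t/2) dt = (360/343 + 8*pi/7 + 16*pi**2/7) - (-8*pi/7 + 360/343 + 16*pi**2/7) = 16*pi/7.
Hence b_7 = (1/(2*pi))·(16*pi/7) = 8/7.

8/7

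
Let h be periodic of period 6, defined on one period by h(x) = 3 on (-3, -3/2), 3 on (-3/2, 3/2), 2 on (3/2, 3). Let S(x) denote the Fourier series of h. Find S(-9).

x = -9 differs from x = 3 by -2 full period(s), and the series is 6-periodic.
At x = 3 the one-sided limits are h(3^-) = 2 and h(3^+) = 3.
By Dirichlet's theorem the series converges to their average, [(2) + (3)]/2 = 5/2.

5/2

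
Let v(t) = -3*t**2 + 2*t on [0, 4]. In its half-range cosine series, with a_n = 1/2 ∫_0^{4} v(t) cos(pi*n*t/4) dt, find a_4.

a_4 = 1/2 ∫_0^{4} (-3*t**2 + 2*t) cos(pi*t) dt.
Integrating by parts twice (tabular method), an antiderivative of (-3*t**2 + 2*t) cos(pi*t) is -3*t**2*sin(pi*t)/pi + 2*t*sin(pi*t)/pi - 6*t*cos(pi*t)/pi**2 + 6*sin(pi*t)/pi**3 + 2*cos(pi*t)/pi**2; evaluating from 0 to 4: ∫_{0}^{4} (-3*t**2 + 2*t) cos(pi*t) dt = (-22/pi**2) - (2/pi**2) = -24/pi**2.
Hence a_4 = (1/2)·(-24/pi**2) = -12/pi**2.

-12/pi**2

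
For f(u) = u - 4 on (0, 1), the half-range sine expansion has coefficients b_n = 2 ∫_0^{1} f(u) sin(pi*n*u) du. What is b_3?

-14/(3*pi)

b_3 = 2 ∫_0^{1} (u - 4) sin(3*pi*u) du.
Integrating by parts (boundary term plus one more integral), an antiderivative of (u - 4) sin(3*pi*u) is -u*cos(3*pi*u)/(3*pi) + sin(3*pi*u)/(9*pi**2) + 4*cos(3*pi*u)/(3*pi); evaluating from 0 to 1: ∫_{0}^{1} (u - 4) sin(3*pi*u) du = (-1/pi) - (4/(3*pi)) = -7/(3*pi).
Hence b_3 = 2·(-7/(3*pi)) = -14/(3*pi).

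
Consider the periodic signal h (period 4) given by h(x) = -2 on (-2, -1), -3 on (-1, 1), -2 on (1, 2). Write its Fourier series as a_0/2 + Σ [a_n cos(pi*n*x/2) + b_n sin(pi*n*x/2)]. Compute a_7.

2/(7*pi)

a_7 = 1/2 ∫_{-2}^{2} h(x) cos(7*pi*x/2) dx.
h is even and cos(7*pi*x/2) is even, so the integrand is even and a_7 = ∫_0^{2} h(x) cos(7*pi*x/2) dx.
Split the integral at the breakpoints.
Directly, an antiderivative of (-3) cos(7*pi*x/2) is -6*sin(7*pi*x/2)/(7*pi); evaluating from 0 to 1: ∫_{0}^{1} (-3) cos(7*pi*x/2) dx = (6/(7*pi)) - (0) = 6/(7*pi).
Directly, an antiderivative of (-2) cos(7*pi*x/2) is -4*sin(7*pi*x/2)/(7*pi); evaluating from 1 to 2: ∫_{1}^{2} (-2) cos(7*pi*x/2) dx = (0) - (4/(7*pi)) = -4/(7*pi).
Summing the pieces gives a_7 = 2/(7*pi).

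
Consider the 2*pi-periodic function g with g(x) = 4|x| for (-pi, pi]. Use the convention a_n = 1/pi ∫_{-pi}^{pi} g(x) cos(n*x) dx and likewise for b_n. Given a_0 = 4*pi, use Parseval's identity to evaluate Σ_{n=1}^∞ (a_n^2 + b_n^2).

8*pi**2/3

Parseval: a_0^2/2 + Σ_{n≥1} (a_n^2+b_n^2) = 1/pi ∫_{-pi}^{pi} g(x)^2 dx = 32*pi**2/3.
Subtract a_0^2/2 = 8*pi**2: Σ (a_n^2+b_n^2) = 8*pi**2/3.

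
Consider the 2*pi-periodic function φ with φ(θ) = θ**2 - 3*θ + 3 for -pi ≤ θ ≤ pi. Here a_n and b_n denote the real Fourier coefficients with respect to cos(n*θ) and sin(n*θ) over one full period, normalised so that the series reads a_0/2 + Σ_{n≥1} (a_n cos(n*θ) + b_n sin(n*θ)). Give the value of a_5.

a_5 = 1/pi ∫_{-pi}^{pi} φ(θ) cos(5*θ) dθ.
Integrating by parts twice (tabular method), an antiderivative of (θ**2 - 3*θ + 3) cos(5*θ) is θ**2*sin(5*θ)/5 - 3*θ*sin(5*θ)/5 + 2*θ*cos(5*θ)/25 + 73*sin(5*θ)/125 - 3*cos(5*θ)/25; evaluating from -pi to pi: ∫_{-pi}^{pi} (θ**2 - 3*θ + 3) cos(5*θ) dθ = (3/25 - 2*pi/25) - (3/25 + 2*pi/25) = -4*pi/25.
Hence a_5 = (1/pi)·(-4*pi/25) = -4/25.

-4/25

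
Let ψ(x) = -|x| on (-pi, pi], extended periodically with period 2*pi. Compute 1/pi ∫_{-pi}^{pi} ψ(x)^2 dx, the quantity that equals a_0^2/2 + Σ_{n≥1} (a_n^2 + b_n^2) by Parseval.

1/pi ∫_{-pi}^{pi} ψ(x)^2 dx = 1/pi · (2*pi**3/3) = 2*pi**2/3.

2*pi**2/3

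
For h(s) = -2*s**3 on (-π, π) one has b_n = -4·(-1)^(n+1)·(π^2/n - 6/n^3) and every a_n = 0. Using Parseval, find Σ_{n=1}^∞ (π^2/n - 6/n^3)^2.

Parseval: Σ b_n^2 = (1/π) ∫_{-π}^{π} h(s)^2 ds = 8*pi**6/7.
b_n^2 = 16·(π^2/n - 6/n^3)^2, so the sum equals (8*pi**6/7)/16 = pi**6/14.

pi**6/14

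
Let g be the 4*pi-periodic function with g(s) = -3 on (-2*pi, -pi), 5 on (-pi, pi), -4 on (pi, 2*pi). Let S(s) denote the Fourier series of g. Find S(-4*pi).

s = -4*pi differs from s = 0 by -1 full period(s), and the series is 4*pi-periodic.
g is continuous at s = 0 with value 5, so the series converges to 5 there.

5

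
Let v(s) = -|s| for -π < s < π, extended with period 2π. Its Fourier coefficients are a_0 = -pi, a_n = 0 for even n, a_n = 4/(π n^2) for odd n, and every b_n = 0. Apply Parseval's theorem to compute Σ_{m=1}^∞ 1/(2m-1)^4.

pi**4/96

Parseval: a_0^2/2 + Σ a_n^2 = (1/π) ∫_{-π}^{π} v(s)^2 ds = 2*pi**2/3.
Subtract a_0^2/2 = pi**2/2: Σ a_n^2 = pi**2/6.
Only odd n contribute, with a_n^2 = 16/(π^2 n^4), so Σ_{m≥1} 1/(2m-1)^4 = π^2·(pi**2/6)/16 = pi**4/96.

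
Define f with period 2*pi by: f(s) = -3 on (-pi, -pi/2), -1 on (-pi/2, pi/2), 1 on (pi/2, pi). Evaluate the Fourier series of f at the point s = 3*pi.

-1

s = 3*pi differs from s = -pi by 2 full period(s), and the series is 2*pi-periodic.
At s = -pi the one-sided limits are f(-pi^-) = 1 and f(-pi^+) = -3.
By Dirichlet's theorem the series converges to their average, [(1) + (-3)]/2 = -1.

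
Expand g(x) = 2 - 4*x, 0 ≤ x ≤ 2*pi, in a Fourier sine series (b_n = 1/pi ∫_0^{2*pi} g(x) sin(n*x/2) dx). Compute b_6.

b_6 = 1/pi ∫_0^{2*pi} (2 - 4*x) sin(3*x) dx.
Integrating by parts (boundary term plus one more integral), an antiderivative of (2 - 4*x) sin(3*x) is 4*x*cos(3*x)/3 - 4*sin(3*x)/9 - 2*cos(3*x)/3; evaluating from 0 to 2*pi: ∫_{0}^{2*pi} (2 - 4*x) sin(3*x) dx = (-2/3 + 8*pi/3) - (-2/3) = 8*pi/3.
Hence b_6 = (1/pi)·(8*pi/3) = 8/3.

8/3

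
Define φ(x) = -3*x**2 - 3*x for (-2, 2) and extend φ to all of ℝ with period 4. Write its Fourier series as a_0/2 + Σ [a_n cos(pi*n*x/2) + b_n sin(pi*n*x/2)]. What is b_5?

-12/(5*pi)

b_5 = 1/2 ∫_{-2}^{2} φ(x) sin(5*pi*x/2) dx.
Integrating by parts twice (tabular method), an antiderivative of (-3*x**2 - 3*x) sin(5*pi*x/2) is 6*x**2*cos(5*pi*x/2)/(5*pi) - 24*x*sin(5*pi*x/2)/(25*pi**2) + 6*x*cos(5*pi*x/2)/(5*pi) - 12*sin(5*pi*x/2)/(25*pi**2) - 48*cos(5*pi*x/2)/(125*pi**3); evaluating from -2 to 2: ∫_{-2}^{2} (-3*x**2 - 3*x) sin(5*pi*x/2) dx = (12*(4 - 75*pi**2)/(125*pi**3)) - (12*(4 - 25*pi**2)/(125*pi**3)) = -24/(5*pi).
Hence b_5 = (1/2)·(-24/(5*pi)) = -12/(5*pi).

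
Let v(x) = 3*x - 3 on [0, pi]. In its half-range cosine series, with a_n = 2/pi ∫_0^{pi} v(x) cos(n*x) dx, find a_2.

0

a_2 = 2/pi ∫_0^{pi} (3*x - 3) cos(2*x) dx.
Integrating by parts (boundary term plus one more integral), an antiderivative of (3*x - 3) cos(2*x) is 3*x*sin(2*x)/2 - 3*sin(2*x)/2 + 3*cos(2*x)/4; evaluating from 0 to pi: ∫_{0}^{pi} (3*x - 3) cos(2*x) dx = (3/4) - (3/4) = 0.
Hence a_2 = (2/pi)·(0) = 0.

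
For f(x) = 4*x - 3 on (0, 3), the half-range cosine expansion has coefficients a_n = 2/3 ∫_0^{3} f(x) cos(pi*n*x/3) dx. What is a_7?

-48/(49*pi**2)

a_7 = 2/3 ∫_0^{3} (4*x - 3) cos(7*pi*x/3) dx.
Integrating by parts (boundary term plus one more integral), an antiderivative of (4*x - 3) cos(7*pi*x/3) is 12*x*sin(7*pi*x/3)/(7*pi) - 9*sin(7*pi*x/3)/(7*pi) + 36*cos(7*pi*x/3)/(49*pi**2); evaluating from 0 to 3: ∫_{0}^{3} (4*x - 3) cos(7*pi*x/3) dx = (-36/(49*pi**2)) - (36/(49*pi**2)) = -72/(49*pi**2).
Hence a_7 = (2/3)·(-72/(49*pi**2)) = -48/(49*pi**2).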